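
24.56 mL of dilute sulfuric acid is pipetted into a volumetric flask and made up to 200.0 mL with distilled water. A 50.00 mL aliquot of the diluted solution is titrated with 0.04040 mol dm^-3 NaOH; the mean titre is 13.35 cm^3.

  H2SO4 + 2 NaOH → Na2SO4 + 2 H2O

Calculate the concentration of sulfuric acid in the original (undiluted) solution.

0.04392 mol/L

n(NaOH) = 0.01335 × 0.04040 = 5.393 × 10^-4 mol
From the 1:2 ratio, n(H2SO4) in the aliquot = 1/2 × 5.393 × 10^-4 = 2.697 × 10^-4 mol
[H2SO4]_dilute = 2.697 × 10^-4 / 0.05000 = 0.005393 mol/L
Dilution factor = 200.0 / 24.56 = 8.143
[H2SO4]_stock = 0.005393 × 8.143 = 0.04392 mol/L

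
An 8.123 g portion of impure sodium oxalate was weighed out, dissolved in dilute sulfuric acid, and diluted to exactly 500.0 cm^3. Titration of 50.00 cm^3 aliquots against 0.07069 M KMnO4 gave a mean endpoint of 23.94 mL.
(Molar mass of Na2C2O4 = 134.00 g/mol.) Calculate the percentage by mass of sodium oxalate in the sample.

2 MnO4^- + 5 C2O4^2- + 16 H^+ → 2 Mn^2+ + 10 CO2 + 8 H2O
n(KMnO4) per titration = 0.02394 × 0.07069 = 1.692 × 10^-3 mol
From the 5:2 ratio, n(Na2C2O4) in each aliquot = 5/2 × 1.692 × 10^-3 = 4.231 × 10^-3 mol
n(Na2C2O4) in the whole flask = 4.231 × 10^-3 × 500.0/50.00 = 0.04231 mol
mass of Na2C2O4 = 0.04231 × 134.00 = 5.669 g
% Na2C2O4 = 5.669 / 8.123 × 100 = 69.79 %

69.79 %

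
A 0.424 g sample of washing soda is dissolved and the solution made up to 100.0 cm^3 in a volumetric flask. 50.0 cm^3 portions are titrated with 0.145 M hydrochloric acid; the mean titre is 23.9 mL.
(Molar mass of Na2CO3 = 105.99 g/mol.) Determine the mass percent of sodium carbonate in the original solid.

86.6 %

Na2CO3 + 2 HCl → 2 NaCl + H2O + CO2
n(HCl) per titration = 0.0239 × 0.145 = 3.47 × 10^-3 mol
From the 1:2 ratio, n(Na2CO3) in each aliquot = 1/2 × 3.47 × 10^-3 = 1.73 × 10^-3 mol
n(Na2CO3) in the whole flask = 1.73 × 10^-3 × 100.0/50.0 = 3.47 × 10^-3 mol
mass of Na2CO3 = 3.47 × 10^-3 × 105.99 = 0.367 g
% Na2CO3 = 0.367 / 0.424 × 100 = 86.6 %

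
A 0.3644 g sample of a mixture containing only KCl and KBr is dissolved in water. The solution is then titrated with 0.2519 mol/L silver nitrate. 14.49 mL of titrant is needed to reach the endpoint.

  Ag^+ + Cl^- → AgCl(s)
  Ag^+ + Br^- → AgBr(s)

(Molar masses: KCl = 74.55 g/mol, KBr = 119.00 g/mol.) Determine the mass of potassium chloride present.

n(AgNO3) = 0.01449 × 0.2519 = 3.650 × 10^-3 mol
Let x = n(KCl), y = n(KBr).
Titrant: 1x + 1y = 3.650 × 10^-3;  mass: 74.55x + 119.00y = 0.3644
Solving, x = 1.574 × 10^-3 mol, y = 2.076 × 10^-3 mol
mass of KCl = 1.574 × 10^-3 × 74.55 = 0.1173 g

0.1173 g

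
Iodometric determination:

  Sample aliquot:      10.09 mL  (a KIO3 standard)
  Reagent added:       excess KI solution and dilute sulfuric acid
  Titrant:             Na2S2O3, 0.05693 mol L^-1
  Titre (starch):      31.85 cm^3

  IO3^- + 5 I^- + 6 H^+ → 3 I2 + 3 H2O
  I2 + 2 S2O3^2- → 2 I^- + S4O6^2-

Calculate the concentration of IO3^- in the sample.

n(S2O3^2-) = 0.03185 × 0.05693 = 1.813 × 10^-3 mol
n(I2) = n(S2O3^2-)/2 = 9.066 × 10^-4 mol
From the 1:3 ratio, n(IO3^-) in the aliquot = 1/3 × 9.066 × 10^-4 = 3.022 × 10^-4 mol
[IO3^-] = 3.022 × 10^-4 / 0.01009 = 0.02995 mol/L

0.02995 mol/L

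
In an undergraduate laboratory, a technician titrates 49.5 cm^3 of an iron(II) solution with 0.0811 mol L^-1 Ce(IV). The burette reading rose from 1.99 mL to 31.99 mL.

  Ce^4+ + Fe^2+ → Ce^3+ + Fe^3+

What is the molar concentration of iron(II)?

0.0492 mol/L

n(Ce4+) = 0.0300 L × 0.0811 mol/L = 2.43 × 10^-3 mol
n(Fe2+) = 2.43 × 10^-3 mol (1:1 mole ratio)
[Fe2+] = 2.43 × 10^-3 mol / 0.0495 L = 0.0492 mol/L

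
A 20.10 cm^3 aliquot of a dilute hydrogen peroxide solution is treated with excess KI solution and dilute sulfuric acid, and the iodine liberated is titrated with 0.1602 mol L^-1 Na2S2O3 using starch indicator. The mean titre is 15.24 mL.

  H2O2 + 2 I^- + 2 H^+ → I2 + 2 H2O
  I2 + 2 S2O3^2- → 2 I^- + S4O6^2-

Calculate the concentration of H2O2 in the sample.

0.06073 mol/L

n(S2O3^2-) = 0.01524 × 0.1602 = 2.441 × 10^-3 mol
n(I2) = n(S2O3^2-)/2 = 1.221 × 10^-3 mol
n(H2O2) in the aliquot = 1.221 × 10^-3 mol (1:1 ratio)
[H2O2] = 1.221 × 10^-3 / 0.02010 = 0.06073 mol/L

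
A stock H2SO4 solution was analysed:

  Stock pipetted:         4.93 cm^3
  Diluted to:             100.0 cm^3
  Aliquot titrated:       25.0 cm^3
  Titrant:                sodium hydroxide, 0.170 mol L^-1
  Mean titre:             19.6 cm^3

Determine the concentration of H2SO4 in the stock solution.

H2SO4 + 2 NaOH → Na2SO4 + 2 H2O
n(NaOH) = 0.0196 × 0.170 = 3.33 × 10^-3 mol
From the 1:2 ratio, n(H2SO4) in the aliquot = 1/2 × 3.33 × 10^-3 = 1.67 × 10^-3 mol
[H2SO4]_dilute = 1.67 × 10^-3 / 0.0250 = 0.0666 mol/L
Dilution factor = 100.0 / 4.93 = 20.28
[H2SO4]_stock = 0.0666 × 20.28 = 1.35 mol/L

1.35 mol/L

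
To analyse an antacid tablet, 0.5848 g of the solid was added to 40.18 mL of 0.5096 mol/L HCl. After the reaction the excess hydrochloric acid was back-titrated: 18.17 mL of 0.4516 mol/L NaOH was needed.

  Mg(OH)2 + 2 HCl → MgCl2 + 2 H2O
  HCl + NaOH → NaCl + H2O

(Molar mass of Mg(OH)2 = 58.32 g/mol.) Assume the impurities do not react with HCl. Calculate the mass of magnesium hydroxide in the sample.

n(HCl) added = 0.04018 × 0.5096 = 0.02048 mol
n(NaOH) used in back-titration = 0.01817 × 0.4516 = 8.206 × 10^-3 mol
n(HCl) left over = 8.206 × 10^-3 mol (1:1 ratio)
n(HCl) consumed by analyte = 0.02048 − 8.206 × 10^-3 = 0.01227 mol
From the 1:2 ratio, n(Mg(OH)2) = 1/2 × 0.01227 = 6.135 × 10^-3 mol
mass of Mg(OH)2 = 6.135 × 10^-3 × 58.32 = 0.3578 g

0.3578 g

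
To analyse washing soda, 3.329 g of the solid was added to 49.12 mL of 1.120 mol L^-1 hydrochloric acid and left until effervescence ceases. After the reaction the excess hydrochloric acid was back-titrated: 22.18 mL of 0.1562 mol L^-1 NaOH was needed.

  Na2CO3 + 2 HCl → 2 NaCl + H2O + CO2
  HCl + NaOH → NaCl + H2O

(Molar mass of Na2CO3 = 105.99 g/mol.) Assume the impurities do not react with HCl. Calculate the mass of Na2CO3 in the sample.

n(HCl) added = 0.04912 × 1.120 = 0.05501 mol
n(NaOH) used in back-titration = 0.02218 × 0.1562 = 3.465 × 10^-3 mol
n(HCl) left over = 3.465 × 10^-3 mol (1:1 ratio)
n(HCl) consumed by analyte = 0.05501 − 3.465 × 10^-3 = 0.05155 mol
From the 1:2 ratio, n(Na2CO3) = 1/2 × 0.05155 = 0.02577 mol
mass of Na2CO3 = 0.02577 × 105.99 = 2.732 g

2.732 g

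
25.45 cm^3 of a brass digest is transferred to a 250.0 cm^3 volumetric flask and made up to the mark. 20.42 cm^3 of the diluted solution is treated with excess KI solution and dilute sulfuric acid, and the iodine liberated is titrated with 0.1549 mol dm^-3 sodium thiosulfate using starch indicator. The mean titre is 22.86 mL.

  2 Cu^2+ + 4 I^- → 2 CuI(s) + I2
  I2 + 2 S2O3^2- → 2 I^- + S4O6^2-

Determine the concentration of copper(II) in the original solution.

n(S2O3^2-) = 0.02286 × 0.1549 = 3.541 × 10^-3 mol
n(I2) = n(S2O3^2-)/2 = 1.771 × 10^-3 mol
From the 2:1 ratio, n(Cu2+) in the aliquot = 2/1 × 1.771 × 10^-3 = 3.541 × 10^-3 mol
[Cu2+]_dilute = 3.541 × 10^-3 / 0.02042 = 0.1734 mol/L
[Cu2+]_original = 0.1734 × 250.0/25.45 = 1.703 mol/L

1.703 mol/L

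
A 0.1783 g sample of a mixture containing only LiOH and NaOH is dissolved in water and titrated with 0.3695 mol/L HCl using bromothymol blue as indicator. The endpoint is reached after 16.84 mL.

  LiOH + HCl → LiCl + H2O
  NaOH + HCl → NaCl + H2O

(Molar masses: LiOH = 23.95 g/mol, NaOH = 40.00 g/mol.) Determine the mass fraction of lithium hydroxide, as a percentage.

n(HCl) = 0.01684 × 0.3695 = 6.222 × 10^-3 mol
Let x = n(LiOH), y = n(NaOH).
Titrant: 1x + 1y = 6.222 × 10^-3;  mass: 23.95x + 40.00y = 0.1783
Solving, x = 4.398 × 10^-3 mol, y = 1.824 × 10^-3 mol
mass of LiOH = 4.398 × 10^-3 × 23.95 = 0.1053 g
% LiOH = 0.1053 / 0.1783 × 100 = 59.08 %

59.08 %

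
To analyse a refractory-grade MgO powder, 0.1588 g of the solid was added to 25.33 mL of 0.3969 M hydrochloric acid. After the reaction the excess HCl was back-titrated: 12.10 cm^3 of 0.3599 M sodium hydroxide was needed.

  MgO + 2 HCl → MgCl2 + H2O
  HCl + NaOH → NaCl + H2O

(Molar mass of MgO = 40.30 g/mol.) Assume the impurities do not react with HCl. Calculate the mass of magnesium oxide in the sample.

n(HCl) added = 0.02533 × 0.3969 = 0.01005 mol
n(NaOH) used in back-titration = 0.01210 × 0.3599 = 4.355 × 10^-3 mol
n(HCl) left over = 4.355 × 10^-3 mol (1:1 ratio)
n(HCl) consumed by analyte = 0.01005 − 4.355 × 10^-3 = 5.699 × 10^-3 mol
From the 1:2 ratio, n(MgO) = 1/2 × 5.699 × 10^-3 = 2.849 × 10^-3 mol
mass of MgO = 2.849 × 10^-3 × 40.30 = 0.1148 g

0.1148 g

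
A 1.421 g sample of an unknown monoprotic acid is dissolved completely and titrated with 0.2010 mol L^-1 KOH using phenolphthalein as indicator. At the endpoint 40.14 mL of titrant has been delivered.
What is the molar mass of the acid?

176.1 g/mol

n(KOH) = 0.04014 L × 0.2010 mol/L = 8.068 × 10^-3 mol
n(HA) = 8.068 × 10^-3 mol (1:1 ratio)
M = m / n = 1.421 g / 8.068 × 10^-3 mol = 176.1 g/mol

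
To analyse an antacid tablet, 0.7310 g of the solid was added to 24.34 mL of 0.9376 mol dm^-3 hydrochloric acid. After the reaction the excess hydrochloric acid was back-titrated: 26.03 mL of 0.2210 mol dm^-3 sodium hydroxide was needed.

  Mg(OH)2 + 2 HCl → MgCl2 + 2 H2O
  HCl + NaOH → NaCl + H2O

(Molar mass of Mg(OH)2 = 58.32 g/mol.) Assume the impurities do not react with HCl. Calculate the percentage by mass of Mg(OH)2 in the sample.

68.09 %

n(HCl) added = 0.02434 × 0.9376 = 0.02282 mol
n(NaOH) used in back-titration = 0.02603 × 0.2210 = 5.753 × 10^-3 mol
n(HCl) left over = 5.753 × 10^-3 mol (1:1 ratio)
n(HCl) consumed by analyte = 0.02282 − 5.753 × 10^-3 = 0.01707 mol
From the 1:2 ratio, n(Mg(OH)2) = 1/2 × 0.01707 = 8.534 × 10^-3 mol
mass of Mg(OH)2 = 8.534 × 10^-3 × 58.32 = 0.4977 g
% Mg(OH)2 = 0.4977 / 0.7310 × 100 = 68.09 %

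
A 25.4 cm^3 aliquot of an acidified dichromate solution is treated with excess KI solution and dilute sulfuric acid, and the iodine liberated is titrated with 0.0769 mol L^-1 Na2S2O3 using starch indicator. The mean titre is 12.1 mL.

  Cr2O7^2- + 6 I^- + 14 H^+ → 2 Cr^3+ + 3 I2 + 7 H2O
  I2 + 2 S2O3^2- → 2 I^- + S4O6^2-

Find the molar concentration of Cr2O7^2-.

0.00611 mol/L

n(S2O3^2-) = 0.0121 × 0.0769 = 9.30 × 10^-4 mol
n(I2) = n(S2O3^2-)/2 = 4.65 × 10^-4 mol
From the 1:3 ratio, n(Cr2O7^2-) in the aliquot = 1/3 × 4.65 × 10^-4 = 1.55 × 10^-4 mol
[Cr2O7^2-] = 1.55 × 10^-4 / 0.0254 = 0.00611 mol/L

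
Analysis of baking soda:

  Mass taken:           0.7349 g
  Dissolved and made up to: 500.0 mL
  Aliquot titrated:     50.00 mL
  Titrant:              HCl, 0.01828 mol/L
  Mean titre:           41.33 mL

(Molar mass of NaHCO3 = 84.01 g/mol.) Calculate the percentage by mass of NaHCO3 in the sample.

NaHCO3 + HCl → NaCl + H2O + CO2
n(HCl) per titration = 0.04133 × 0.01828 = 7.555 × 10^-4 mol
n(NaHCO3) in each aliquot = 7.555 × 10^-4 mol (1:1 ratio)
n(NaHCO3) in the whole flask = 7.555 × 10^-4 × 500.0/50.00 = 7.555 × 10^-3 mol
mass of NaHCO3 = 7.555 × 10^-3 × 84.01 = 0.6347 g
% NaHCO3 = 0.6347 / 0.7349 × 100 = 86.37 %

86.37 %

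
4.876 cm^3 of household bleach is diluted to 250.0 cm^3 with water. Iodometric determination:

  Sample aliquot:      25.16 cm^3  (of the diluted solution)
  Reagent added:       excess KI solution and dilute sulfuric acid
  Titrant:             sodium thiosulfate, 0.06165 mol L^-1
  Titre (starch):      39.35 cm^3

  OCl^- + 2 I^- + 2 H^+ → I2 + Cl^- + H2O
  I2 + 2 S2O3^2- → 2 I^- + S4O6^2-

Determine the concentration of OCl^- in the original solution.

2.472 mol/L

n(S2O3^2-) = 0.03935 × 0.06165 = 2.426 × 10^-3 mol
n(I2) = n(S2O3^2-)/2 = 1.213 × 10^-3 mol
n(OCl^-) in the aliquot = 1.213 × 10^-3 mol (1:1 ratio)
[OCl^-]_dilute = 1.213 × 10^-3 / 0.02516 = 0.04821 mol/L
[OCl^-]_original = 0.04821 × 250.0/4.876 = 2.472 mol/L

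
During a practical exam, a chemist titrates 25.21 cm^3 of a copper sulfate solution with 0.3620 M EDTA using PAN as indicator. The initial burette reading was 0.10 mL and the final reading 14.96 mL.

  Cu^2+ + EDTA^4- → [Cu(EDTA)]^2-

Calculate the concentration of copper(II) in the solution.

n(EDTA) = 0.01486 L × 0.3620 mol/L = 5.379 × 10^-3 mol
n(Cu2+) = 5.379 × 10^-3 mol (1:1 mole ratio)
[Cu2+] = 5.379 × 10^-3 mol / 0.02521 L = 0.2134 mol/L

0.2134 M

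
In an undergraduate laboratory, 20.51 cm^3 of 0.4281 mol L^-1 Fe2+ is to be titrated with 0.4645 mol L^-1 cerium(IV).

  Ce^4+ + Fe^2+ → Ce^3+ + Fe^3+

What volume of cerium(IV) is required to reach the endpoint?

18.90 mL

n(Fe2+) = 0.02051 L × 0.4281 mol/L = 8.780 × 10^-3 mol
n(Ce4+) = 8.780 × 10^-3 mol (1:1 stoichiometry)
V(Ce4+) = 8.780 × 10^-3 mol / 0.4645 mol/L = 0.01890 L = 18.90 mL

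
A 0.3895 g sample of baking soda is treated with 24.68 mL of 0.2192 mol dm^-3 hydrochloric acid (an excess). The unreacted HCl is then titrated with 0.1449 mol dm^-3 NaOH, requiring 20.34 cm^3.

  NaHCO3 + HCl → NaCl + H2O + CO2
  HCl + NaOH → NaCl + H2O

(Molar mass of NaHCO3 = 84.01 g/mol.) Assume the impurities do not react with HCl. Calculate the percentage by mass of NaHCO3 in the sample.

53.11 %

n(HCl) added = 0.02468 × 0.2192 = 5.410 × 10^-3 mol
n(NaOH) used in back-titration = 0.02034 × 0.1449 = 2.947 × 10^-3 mol
n(HCl) left over = 2.947 × 10^-3 mol (1:1 ratio)
n(HCl) consumed by analyte = 5.410 × 10^-3 − 2.947 × 10^-3 = 2.463 × 10^-3 mol
n(NaHCO3) = 2.463 × 10^-3 mol (1:1 ratio)
mass of NaHCO3 = 2.463 × 10^-3 × 84.01 = 0.2069 g
% NaHCO3 = 0.2069 / 0.3895 × 100 = 53.11 %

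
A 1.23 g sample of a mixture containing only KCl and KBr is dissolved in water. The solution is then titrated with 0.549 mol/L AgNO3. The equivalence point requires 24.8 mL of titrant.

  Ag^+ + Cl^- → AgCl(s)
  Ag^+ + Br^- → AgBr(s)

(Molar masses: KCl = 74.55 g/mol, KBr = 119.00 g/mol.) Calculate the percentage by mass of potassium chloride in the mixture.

53.2 %

n(AgNO3) = 0.0248 × 0.549 = 0.0136 mol
Let x = n(KCl), y = n(KBr).
Titrant: 1x + 1y = 0.0136;  mass: 74.55x + 119.00y = 1.23
Solving, x = 8.78 × 10^-3 mol, y = 4.84 × 10^-3 mol
mass of KCl = 8.78 × 10^-3 × 74.55 = 0.654 g
% KCl = 0.654 / 1.23 × 100 = 53.2 %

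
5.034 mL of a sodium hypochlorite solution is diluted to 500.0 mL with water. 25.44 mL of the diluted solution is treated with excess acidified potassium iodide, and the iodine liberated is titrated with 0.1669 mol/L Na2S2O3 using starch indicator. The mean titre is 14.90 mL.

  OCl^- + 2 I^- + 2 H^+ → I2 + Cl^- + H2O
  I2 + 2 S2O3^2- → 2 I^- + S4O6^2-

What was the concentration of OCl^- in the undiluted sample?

4.855 mol/L

n(S2O3^2-) = 0.01490 × 0.1669 = 2.487 × 10^-3 mol
n(I2) = n(S2O3^2-)/2 = 1.243 × 10^-3 mol
n(OCl^-) in the aliquot = 1.243 × 10^-3 mol (1:1 ratio)
[OCl^-]_dilute = 1.243 × 10^-3 / 0.02544 = 0.04888 mol/L
[OCl^-]_original = 0.04888 × 500.0/5.034 = 4.855 mol/L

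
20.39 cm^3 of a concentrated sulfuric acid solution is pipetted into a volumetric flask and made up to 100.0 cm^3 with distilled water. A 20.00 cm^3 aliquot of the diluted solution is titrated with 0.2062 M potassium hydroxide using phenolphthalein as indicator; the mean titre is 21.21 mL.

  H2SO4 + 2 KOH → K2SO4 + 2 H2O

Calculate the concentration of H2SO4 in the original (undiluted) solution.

0.5362 M

n(KOH) = 0.02121 × 0.2062 = 4.374 × 10^-3 mol
From the 1:2 ratio, n(H2SO4) in the aliquot = 1/2 × 4.374 × 10^-3 = 2.187 × 10^-3 mol
[H2SO4]_dilute = 2.187 × 10^-3 / 0.02000 = 0.1093 mol/L
Dilution factor = 100.0 / 20.39 = 4.904
[H2SO4]_stock = 0.1093 × 4.904 = 0.5362 mol/L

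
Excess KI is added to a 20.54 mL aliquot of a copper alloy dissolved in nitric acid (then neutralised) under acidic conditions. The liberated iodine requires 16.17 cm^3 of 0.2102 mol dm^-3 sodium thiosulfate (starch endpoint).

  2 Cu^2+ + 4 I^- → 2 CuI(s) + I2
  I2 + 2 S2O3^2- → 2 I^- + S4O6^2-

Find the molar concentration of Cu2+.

0.1655 mol/L

n(S2O3^2-) = 0.01617 × 0.2102 = 3.399 × 10^-3 mol
n(I2) = n(S2O3^2-)/2 = 1.699 × 10^-3 mol
From the 2:1 ratio, n(Cu2+) in the aliquot = 2/1 × 1.699 × 10^-3 = 3.399 × 10^-3 mol
[Cu2+] = 3.399 × 10^-3 / 0.02054 = 0.1655 mol/L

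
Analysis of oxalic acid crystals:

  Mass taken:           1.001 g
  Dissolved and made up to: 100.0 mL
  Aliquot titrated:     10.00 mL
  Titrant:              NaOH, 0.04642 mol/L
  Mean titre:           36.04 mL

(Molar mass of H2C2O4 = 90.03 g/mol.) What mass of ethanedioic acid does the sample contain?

0.7531 g

H2C2O4 + 2 NaOH → Na2C2O4 + 2 H2O
n(NaOH) per titration = 0.03604 × 0.04642 = 1.673 × 10^-3 mol
From the 1:2 ratio, n(H2C2O4) in each aliquot = 1/2 × 1.673 × 10^-3 = 8.365 × 10^-4 mol
n(H2C2O4) in the whole flask = 8.365 × 10^-4 × 100.0/10.00 = 8.365 × 10^-3 mol
mass of H2C2O4 = 8.365 × 10^-3 × 90.03 = 0.7531 g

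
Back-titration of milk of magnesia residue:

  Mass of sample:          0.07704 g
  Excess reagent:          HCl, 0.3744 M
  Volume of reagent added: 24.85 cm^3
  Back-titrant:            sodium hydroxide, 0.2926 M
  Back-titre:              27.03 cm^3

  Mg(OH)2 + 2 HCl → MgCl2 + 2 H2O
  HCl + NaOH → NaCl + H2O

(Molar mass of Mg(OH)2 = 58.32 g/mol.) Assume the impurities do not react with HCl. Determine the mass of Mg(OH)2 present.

0.04067 g

n(HCl) added = 0.02485 × 0.3744 = 9.304 × 10^-3 mol
n(NaOH) used in back-titration = 0.02703 × 0.2926 = 7.909 × 10^-3 mol
n(HCl) left over = 7.909 × 10^-3 mol (1:1 ratio)
n(HCl) consumed by analyte = 9.304 × 10^-3 − 7.909 × 10^-3 = 1.395 × 10^-3 mol
From the 1:2 ratio, n(Mg(OH)2) = 1/2 × 1.395 × 10^-3 = 6.974 × 10^-4 mol
mass of Mg(OH)2 = 6.974 × 10^-4 × 58.32 = 0.04067 g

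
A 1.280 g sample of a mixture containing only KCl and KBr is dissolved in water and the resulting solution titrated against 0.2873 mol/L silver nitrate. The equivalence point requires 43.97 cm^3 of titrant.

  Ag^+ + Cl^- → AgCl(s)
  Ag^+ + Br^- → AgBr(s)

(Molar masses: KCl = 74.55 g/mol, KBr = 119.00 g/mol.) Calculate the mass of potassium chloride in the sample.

0.3745 g

n(AgNO3) = 0.04397 × 0.2873 = 0.01263 mol
Let x = n(KCl), y = n(KBr).
Titrant: 1x + 1y = 0.01263;  mass: 74.55x + 119.00y = 1.280
Solving, x = 5.023 × 10^-3 mol, y = 7.609 × 10^-3 mol
mass of KCl = 5.023 × 10^-3 × 74.55 = 0.3745 g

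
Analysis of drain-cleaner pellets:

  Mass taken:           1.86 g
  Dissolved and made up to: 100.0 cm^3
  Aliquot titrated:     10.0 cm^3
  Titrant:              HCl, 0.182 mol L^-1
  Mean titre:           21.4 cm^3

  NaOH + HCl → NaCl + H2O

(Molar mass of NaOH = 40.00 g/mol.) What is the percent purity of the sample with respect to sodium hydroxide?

83.8 %

n(HCl) per titration = 0.0214 × 0.182 = 3.89 × 10^-3 mol
n(NaOH) in each aliquot = 3.89 × 10^-3 mol (1:1 ratio)
n(NaOH) in the whole flask = 3.89 × 10^-3 × 100.0/10.0 = 0.0389 mol
mass of NaOH = 0.0389 × 40.00 = 1.56 g
% NaOH = 1.56 / 1.86 × 100 = 83.8 %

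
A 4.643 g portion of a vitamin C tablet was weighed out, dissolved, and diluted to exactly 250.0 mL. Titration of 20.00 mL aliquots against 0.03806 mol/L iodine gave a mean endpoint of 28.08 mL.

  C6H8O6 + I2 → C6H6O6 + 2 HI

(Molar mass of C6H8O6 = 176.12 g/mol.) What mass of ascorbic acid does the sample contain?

n(I2) per titration = 0.02808 × 0.03806 = 1.069 × 10^-3 mol
n(C6H8O6) in each aliquot = 1.069 × 10^-3 mol (1:1 ratio)
n(C6H8O6) in the whole flask = 1.069 × 10^-3 × 250.0/20.00 = 0.01336 mol
mass of C6H8O6 = 0.01336 × 176.12 = 2.353 g

2.353 g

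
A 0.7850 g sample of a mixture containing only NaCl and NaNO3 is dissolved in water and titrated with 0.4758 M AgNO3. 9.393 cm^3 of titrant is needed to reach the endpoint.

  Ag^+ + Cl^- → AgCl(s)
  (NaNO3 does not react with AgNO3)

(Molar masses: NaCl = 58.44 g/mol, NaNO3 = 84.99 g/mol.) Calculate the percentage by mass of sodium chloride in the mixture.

n(AgNO3) = 0.009393 × 0.4758 = 4.469 × 10^-3 mol
Let x = n(NaCl), y = n(NaNO3).
Titrant: 1x = 4.469 × 10^-3;  mass: 58.44x + 84.99y = 0.7850
Solving, x = 4.469 × 10^-3 mol, y = 6.163 × 10^-3 mol
mass of NaCl = 4.469 × 10^-3 × 58.44 = 0.2612 g
% NaCl = 0.2612 / 0.7850 × 100 = 33.27 %

33.27 %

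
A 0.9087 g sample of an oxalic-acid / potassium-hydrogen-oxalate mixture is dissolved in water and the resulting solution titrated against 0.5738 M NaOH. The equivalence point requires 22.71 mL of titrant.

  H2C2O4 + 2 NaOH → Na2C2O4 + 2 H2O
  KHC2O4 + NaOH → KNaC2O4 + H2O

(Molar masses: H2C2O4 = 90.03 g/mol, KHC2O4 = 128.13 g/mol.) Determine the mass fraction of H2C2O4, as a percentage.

45.35 %

n(NaOH) = 0.02271 × 0.5738 = 0.01303 mol
Let x = n(H2C2O4), y = n(KHC2O4).
Titrant: 2x + 1y = 0.01303;  mass: 90.03x + 128.13y = 0.9087
Solving, x = 4.578 × 10^-3 mol, y = 3.875 × 10^-3 mol
mass of H2C2O4 = 4.578 × 10^-3 × 90.03 = 0.4121 g
% H2C2O4 = 0.4121 / 0.9087 × 100 = 45.35 %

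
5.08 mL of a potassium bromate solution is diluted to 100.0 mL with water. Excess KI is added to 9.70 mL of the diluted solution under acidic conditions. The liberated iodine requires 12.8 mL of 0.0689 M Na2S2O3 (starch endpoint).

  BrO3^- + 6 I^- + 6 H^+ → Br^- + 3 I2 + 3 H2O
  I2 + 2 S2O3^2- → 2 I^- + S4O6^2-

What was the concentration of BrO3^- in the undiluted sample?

n(S2O3^2-) = 0.0128 × 0.0689 = 8.82 × 10^-4 mol
n(I2) = n(S2O3^2-)/2 = 4.41 × 10^-4 mol
From the 1:3 ratio, n(BrO3^-) in the aliquot = 1/3 × 4.41 × 10^-4 = 1.47 × 10^-4 mol
[BrO3^-]_dilute = 1.47 × 10^-4 / 0.00970 = 0.0152 mol/L
[BrO3^-]_original = 0.0152 × 100.0/5.08 = 0.298 mol/L

0.298 M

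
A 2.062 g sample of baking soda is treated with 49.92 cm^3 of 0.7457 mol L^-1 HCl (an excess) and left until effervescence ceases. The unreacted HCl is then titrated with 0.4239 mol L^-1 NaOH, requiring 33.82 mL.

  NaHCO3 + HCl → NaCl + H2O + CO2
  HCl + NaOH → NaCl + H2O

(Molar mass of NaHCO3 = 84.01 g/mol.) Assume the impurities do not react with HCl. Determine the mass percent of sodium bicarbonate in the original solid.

93.25 %

n(HCl) added = 0.04992 × 0.7457 = 0.03723 mol
n(NaOH) used in back-titration = 0.03382 × 0.4239 = 0.01434 mol
n(HCl) left over = 0.01434 mol (1:1 ratio)
n(HCl) consumed by analyte = 0.03723 − 0.01434 = 0.02289 mol
n(NaHCO3) = 0.02289 mol (1:1 ratio)
mass of NaHCO3 = 0.02289 × 84.01 = 1.923 g
% NaHCO3 = 1.923 / 2.062 × 100 = 93.25 %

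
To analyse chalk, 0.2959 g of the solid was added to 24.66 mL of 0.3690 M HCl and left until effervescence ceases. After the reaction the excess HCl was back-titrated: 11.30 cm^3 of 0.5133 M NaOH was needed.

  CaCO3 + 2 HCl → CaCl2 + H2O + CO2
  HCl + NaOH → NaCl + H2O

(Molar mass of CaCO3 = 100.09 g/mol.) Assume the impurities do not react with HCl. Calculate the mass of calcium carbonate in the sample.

n(HCl) added = 0.02466 × 0.3690 = 9.100 × 10^-3 mol
n(NaOH) used in back-titration = 0.01130 × 0.5133 = 5.800 × 10^-3 mol
n(HCl) left over = 5.800 × 10^-3 mol (1:1 ratio)
n(HCl) consumed by analyte = 9.100 × 10^-3 − 5.800 × 10^-3 = 3.299 × 10^-3 mol
From the 1:2 ratio, n(CaCO3) = 1/2 × 3.299 × 10^-3 = 1.650 × 10^-3 mol
mass of CaCO3 = 1.650 × 10^-3 × 100.09 = 0.1651 g

0.1651 g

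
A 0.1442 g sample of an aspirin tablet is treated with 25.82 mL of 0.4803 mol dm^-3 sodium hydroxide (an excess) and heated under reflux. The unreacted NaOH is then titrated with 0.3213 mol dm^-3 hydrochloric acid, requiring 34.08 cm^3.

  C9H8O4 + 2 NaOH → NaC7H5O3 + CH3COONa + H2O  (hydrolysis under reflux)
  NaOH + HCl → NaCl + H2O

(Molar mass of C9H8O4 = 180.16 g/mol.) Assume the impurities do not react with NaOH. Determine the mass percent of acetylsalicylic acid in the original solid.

90.67 %

n(NaOH) added = 0.02582 × 0.4803 = 0.01240 mol
n(HCl) used in back-titration = 0.03408 × 0.3213 = 0.01095 mol
n(NaOH) left over = 0.01095 mol (1:1 ratio)
n(NaOH) consumed by analyte = 0.01240 − 0.01095 = 1.451 × 10^-3 mol
From the 1:2 ratio, n(C9H8O4) = 1/2 × 1.451 × 10^-3 = 7.257 × 10^-4 mol
mass of C9H8O4 = 7.257 × 10^-4 × 180.16 = 0.1307 g
% C9H8O4 = 0.1307 / 0.1442 × 100 = 90.67 %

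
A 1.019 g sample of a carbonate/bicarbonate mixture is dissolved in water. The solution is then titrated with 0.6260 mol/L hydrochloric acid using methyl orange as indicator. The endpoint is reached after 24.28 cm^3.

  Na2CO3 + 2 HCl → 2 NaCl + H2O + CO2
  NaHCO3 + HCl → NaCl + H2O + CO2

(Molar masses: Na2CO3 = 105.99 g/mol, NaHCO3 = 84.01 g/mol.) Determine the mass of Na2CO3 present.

0.4407 g

n(HCl) = 0.02428 × 0.6260 = 0.01520 mol
Let x = n(Na2CO3), y = n(NaHCO3).
Titrant: 2x + 1y = 0.01520;  mass: 105.99x + 84.01y = 1.019
Solving, x = 4.158 × 10^-3 mol, y = 6.884 × 10^-3 mol
mass of Na2CO3 = 4.158 × 10^-3 × 105.99 = 0.4407 g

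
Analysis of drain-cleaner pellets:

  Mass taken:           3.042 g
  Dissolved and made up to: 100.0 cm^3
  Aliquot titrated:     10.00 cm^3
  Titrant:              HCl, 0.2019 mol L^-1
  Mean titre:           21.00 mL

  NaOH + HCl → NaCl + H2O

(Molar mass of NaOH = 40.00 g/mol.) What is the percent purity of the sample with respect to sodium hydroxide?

n(HCl) per titration = 0.02100 × 0.2019 = 4.240 × 10^-3 mol
n(NaOH) in each aliquot = 4.240 × 10^-3 mol (1:1 ratio)
n(NaOH) in the whole flask = 4.240 × 10^-3 × 100.0/10.00 = 0.04240 mol
mass of NaOH = 0.04240 × 40.00 = 1.696 g
% NaOH = 1.696 / 3.042 × 100 = 55.75 %

55.75 %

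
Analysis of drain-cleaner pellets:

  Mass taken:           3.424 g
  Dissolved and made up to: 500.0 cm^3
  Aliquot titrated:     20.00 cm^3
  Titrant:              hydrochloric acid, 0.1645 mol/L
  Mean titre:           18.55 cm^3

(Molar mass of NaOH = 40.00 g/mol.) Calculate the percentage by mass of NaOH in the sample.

89.12 %

NaOH + HCl → NaCl + H2O
n(HCl) per titration = 0.01855 × 0.1645 = 3.051 × 10^-3 mol
n(NaOH) in each aliquot = 3.051 × 10^-3 mol (1:1 ratio)
n(NaOH) in the whole flask = 3.051 × 10^-3 × 500.0/20.00 = 0.07629 mol
mass of NaOH = 0.07629 × 40.00 = 3.051 g
% NaOH = 3.051 / 3.424 × 100 = 89.12 %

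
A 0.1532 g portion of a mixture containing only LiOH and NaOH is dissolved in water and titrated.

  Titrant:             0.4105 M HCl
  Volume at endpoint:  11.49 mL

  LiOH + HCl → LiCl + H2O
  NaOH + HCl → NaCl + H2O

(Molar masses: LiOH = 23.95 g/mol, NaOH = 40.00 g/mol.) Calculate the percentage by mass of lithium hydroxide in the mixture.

n(HCl) = 0.01149 × 0.4105 = 4.717 × 10^-3 mol
Let x = n(LiOH), y = n(NaOH).
Titrant: 1x + 1y = 4.717 × 10^-3;  mass: 23.95x + 40.00y = 0.1532
Solving, x = 2.210 × 10^-3 mol, y = 2.507 × 10^-3 mol
mass of LiOH = 2.210 × 10^-3 × 23.95 = 0.05292 g
% LiOH = 0.05292 / 0.1532 × 100 = 34.54 %

34.54 %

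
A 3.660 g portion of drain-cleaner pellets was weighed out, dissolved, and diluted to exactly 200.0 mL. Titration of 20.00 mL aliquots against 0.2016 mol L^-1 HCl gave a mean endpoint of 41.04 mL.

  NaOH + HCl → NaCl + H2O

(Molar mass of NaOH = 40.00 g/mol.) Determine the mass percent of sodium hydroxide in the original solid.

90.42 %

n(HCl) per titration = 0.04104 × 0.2016 = 8.274 × 10^-3 mol
n(NaOH) in each aliquot = 8.274 × 10^-3 mol (1:1 ratio)
n(NaOH) in the whole flask = 8.274 × 10^-3 × 200.0/20.00 = 0.08274 mol
mass of NaOH = 0.08274 × 40.00 = 3.309 g
% NaOH = 3.309 / 3.660 × 100 = 90.42 %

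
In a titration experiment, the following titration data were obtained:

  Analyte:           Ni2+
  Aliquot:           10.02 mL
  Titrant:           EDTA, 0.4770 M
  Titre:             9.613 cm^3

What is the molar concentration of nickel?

Ni^2+ + EDTA^4- → [Ni(EDTA)]^2-
n(EDTA) = 0.009613 L × 0.4770 mol/L = 4.585 × 10^-3 mol
n(Ni2+) = 4.585 × 10^-3 mol (1:1 mole ratio)
[Ni2+] = 4.585 × 10^-3 mol / 0.01002 L = 0.4576 mol/L

0.4576 M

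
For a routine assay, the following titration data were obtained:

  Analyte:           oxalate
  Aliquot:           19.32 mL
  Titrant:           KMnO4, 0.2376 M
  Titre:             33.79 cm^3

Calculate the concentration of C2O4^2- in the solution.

2 MnO4^- + 5 C2O4^2- + 16 H^+ → 2 Mn^2+ + 10 CO2 + 8 H2O
n(KMnO4) = 0.03379 L × 0.2376 mol/L = 8.029 × 10^-3 mol
From the 5:2 mole ratio, n(C2O4^2-) = 5/2 × 8.029 × 10^-3 = 0.02007 mol
[C2O4^2-] = 0.02007 mol / 0.01932 L = 1.039 mol/L

1.039 M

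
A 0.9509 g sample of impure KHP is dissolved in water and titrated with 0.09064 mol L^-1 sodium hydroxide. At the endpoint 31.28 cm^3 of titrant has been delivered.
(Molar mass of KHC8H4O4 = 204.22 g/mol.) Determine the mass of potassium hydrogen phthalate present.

KHC8H4O4 + NaOH → KNaC8H4O4 + H2O
n(NaOH) = 0.03128 L × 0.09064 mol/L = 2.835 × 10^-3 mol
n(KHC8H4O4) = 2.835 × 10^-3 mol (1:1 ratio)
mass of KHC8H4O4 = 2.835 × 10^-3 × 204.22 g/mol = 0.5790 g

0.5790 g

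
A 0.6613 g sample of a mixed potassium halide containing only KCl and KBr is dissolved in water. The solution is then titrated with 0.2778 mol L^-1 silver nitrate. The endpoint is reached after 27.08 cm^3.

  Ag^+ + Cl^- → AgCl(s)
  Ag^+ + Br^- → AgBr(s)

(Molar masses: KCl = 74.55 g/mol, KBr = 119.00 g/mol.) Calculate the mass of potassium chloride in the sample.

0.3923 g

n(AgNO3) = 0.02708 × 0.2778 = 7.523 × 10^-3 mol
Let x = n(KCl), y = n(KBr).
Titrant: 1x + 1y = 7.523 × 10^-3;  mass: 74.55x + 119.00y = 0.6613
Solving, x = 5.262 × 10^-3 mol, y = 2.260 × 10^-3 mol
mass of KCl = 5.262 × 10^-3 × 74.55 = 0.3923 g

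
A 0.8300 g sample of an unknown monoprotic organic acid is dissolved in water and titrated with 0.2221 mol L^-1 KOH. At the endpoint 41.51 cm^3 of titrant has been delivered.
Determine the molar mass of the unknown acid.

n(KOH) = 0.04151 L × 0.2221 mol/L = 9.219 × 10^-3 mol
n(HA) = 9.219 × 10^-3 mol (1:1 ratio)
M = m / n = 0.8300 g / 9.219 × 10^-3 mol = 90.03 g/mol

90.03 g/mol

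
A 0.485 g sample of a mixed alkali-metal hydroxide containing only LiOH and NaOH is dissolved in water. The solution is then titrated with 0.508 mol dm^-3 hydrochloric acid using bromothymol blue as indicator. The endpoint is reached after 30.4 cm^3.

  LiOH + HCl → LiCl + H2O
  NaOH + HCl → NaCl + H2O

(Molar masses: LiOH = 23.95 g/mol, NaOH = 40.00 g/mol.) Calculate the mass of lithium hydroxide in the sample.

0.198 g

n(HCl) = 0.0304 × 0.508 = 0.0154 mol
Let x = n(LiOH), y = n(NaOH).
Titrant: 1x + 1y = 0.0154;  mass: 23.95x + 40.00y = 0.485
Solving, x = 8.27 × 10^-3 mol, y = 7.17 × 10^-3 mol
mass of LiOH = 8.27 × 10^-3 × 23.95 = 0.198 g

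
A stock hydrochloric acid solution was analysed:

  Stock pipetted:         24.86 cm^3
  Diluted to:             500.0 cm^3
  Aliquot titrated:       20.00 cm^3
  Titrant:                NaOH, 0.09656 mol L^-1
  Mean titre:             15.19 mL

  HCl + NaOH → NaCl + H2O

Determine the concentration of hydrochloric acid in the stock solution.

n(NaOH) = 0.01519 × 0.09656 = 1.467 × 10^-3 mol
n(HCl) in the aliquot = 1.467 × 10^-3 mol (1:1 ratio)
[HCl]_dilute = 1.467 × 10^-3 / 0.02000 = 0.07334 mol/L
Dilution factor = 500.0 / 24.86 = 20.11
[HCl]_stock = 0.07334 × 20.11 = 1.475 mol/L

1.475 mol/L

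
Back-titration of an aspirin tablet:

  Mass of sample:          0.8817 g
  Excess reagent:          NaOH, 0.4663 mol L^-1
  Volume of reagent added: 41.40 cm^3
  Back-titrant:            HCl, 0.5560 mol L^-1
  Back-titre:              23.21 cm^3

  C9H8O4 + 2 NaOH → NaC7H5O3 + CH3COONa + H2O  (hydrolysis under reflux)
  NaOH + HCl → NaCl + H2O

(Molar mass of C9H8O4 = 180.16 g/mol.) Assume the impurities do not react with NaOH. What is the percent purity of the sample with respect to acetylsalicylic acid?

65.39 %

n(NaOH) added = 0.04140 × 0.4663 = 0.01930 mol
n(HCl) used in back-titration = 0.02321 × 0.5560 = 0.01290 mol
n(NaOH) left over = 0.01290 mol (1:1 ratio)
n(NaOH) consumed by analyte = 0.01930 − 0.01290 = 6.400 × 10^-3 mol
From the 1:2 ratio, n(C9H8O4) = 1/2 × 6.400 × 10^-3 = 3.200 × 10^-3 mol
mass of C9H8O4 = 3.200 × 10^-3 × 180.16 = 0.5765 g
% C9H8O4 = 0.5765 / 0.8817 × 100 = 65.39 %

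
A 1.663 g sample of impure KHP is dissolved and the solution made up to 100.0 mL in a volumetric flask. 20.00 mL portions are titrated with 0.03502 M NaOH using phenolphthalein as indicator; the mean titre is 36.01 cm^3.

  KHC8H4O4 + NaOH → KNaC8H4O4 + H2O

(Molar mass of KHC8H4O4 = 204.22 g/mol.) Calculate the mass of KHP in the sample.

1.288 g

n(NaOH) per titration = 0.03601 × 0.03502 = 1.261 × 10^-3 mol
n(KHC8H4O4) in each aliquot = 1.261 × 10^-3 mol (1:1 ratio)
n(KHC8H4O4) in the whole flask = 1.261 × 10^-3 × 100.0/20.00 = 6.305 × 10^-3 mol
mass of KHC8H4O4 = 6.305 × 10^-3 × 204.22 = 1.288 g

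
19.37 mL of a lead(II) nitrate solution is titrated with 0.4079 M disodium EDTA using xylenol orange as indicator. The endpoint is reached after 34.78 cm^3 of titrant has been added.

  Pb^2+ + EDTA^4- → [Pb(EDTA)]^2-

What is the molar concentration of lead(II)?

0.7324 M

n(EDTA) = 0.03478 L × 0.4079 mol/L = 0.01419 mol
n(Pb2+) = 0.01419 mol (1:1 mole ratio)
[Pb2+] = 0.01419 mol / 0.01937 L = 0.7324 mol/L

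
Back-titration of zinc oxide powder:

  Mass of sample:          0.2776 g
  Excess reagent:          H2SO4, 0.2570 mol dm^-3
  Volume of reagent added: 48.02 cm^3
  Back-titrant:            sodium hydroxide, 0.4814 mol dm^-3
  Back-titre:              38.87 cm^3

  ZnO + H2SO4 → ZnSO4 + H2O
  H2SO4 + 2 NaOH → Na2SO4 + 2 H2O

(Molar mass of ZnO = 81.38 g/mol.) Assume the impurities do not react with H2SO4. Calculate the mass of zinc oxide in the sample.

n(H2SO4) added = 0.04802 × 0.2570 = 0.01234 mol
n(NaOH) used in back-titration = 0.03887 × 0.4814 = 0.01871 mol
From the 1:2 ratio, n(H2SO4) left over = 1/2 × 0.01871 = 9.356 × 10^-3 mol
n(H2SO4) consumed by analyte = 0.01234 − 9.356 × 10^-3 = 2.985 × 10^-3 mol
n(ZnO) = 2.985 × 10^-3 mol (1:1 ratio)
mass of ZnO = 2.985 × 10^-3 × 81.38 = 0.2429 g

0.2429 g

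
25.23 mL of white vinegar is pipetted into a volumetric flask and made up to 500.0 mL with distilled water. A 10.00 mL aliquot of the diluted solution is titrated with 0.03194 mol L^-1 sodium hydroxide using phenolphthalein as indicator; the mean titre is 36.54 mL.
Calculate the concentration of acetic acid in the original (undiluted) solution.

CH3COOH + NaOH → CH3COONa + H2O
n(NaOH) = 0.03654 × 0.03194 = 1.167 × 10^-3 mol
n(CH3COOH) in the aliquot = 1.167 × 10^-3 mol (1:1 ratio)
[CH3COOH]_dilute = 1.167 × 10^-3 / 0.01000 = 0.1167 mol/L
Dilution factor = 500.0 / 25.23 = 19.82
[CH3COOH]_stock = 0.1167 × 19.82 = 2.313 mol/L

2.313 mol/L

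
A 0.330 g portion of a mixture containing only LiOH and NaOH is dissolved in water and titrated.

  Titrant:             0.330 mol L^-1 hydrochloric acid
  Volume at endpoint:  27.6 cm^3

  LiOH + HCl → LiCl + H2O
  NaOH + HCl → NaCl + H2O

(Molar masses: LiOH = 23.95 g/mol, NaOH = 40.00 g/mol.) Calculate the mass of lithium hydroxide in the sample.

n(HCl) = 0.0276 × 0.330 = 9.11 × 10^-3 mol
Let x = n(LiOH), y = n(NaOH).
Titrant: 1x + 1y = 9.11 × 10^-3;  mass: 23.95x + 40.00y = 0.330
Solving, x = 2.14 × 10^-3 mol, y = 6.97 × 10^-3 mol
mass of LiOH = 2.14 × 10^-3 × 23.95 = 0.0512 g

0.0512 g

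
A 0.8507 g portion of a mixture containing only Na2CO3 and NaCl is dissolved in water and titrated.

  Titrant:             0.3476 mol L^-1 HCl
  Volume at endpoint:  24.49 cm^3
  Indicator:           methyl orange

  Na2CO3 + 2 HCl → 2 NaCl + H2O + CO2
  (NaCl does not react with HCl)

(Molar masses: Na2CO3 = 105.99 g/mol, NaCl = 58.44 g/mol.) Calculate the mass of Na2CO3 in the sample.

0.4511 g

n(HCl) = 0.02449 × 0.3476 = 8.513 × 10^-3 mol
Let x = n(Na2CO3), y = n(NaCl).
Titrant: 2x = 8.513 × 10^-3;  mass: 105.99x + 58.44y = 0.8507
Solving, x = 4.256 × 10^-3 mol, y = 6.837 × 10^-3 mol
mass of Na2CO3 = 4.256 × 10^-3 × 105.99 = 0.4511 g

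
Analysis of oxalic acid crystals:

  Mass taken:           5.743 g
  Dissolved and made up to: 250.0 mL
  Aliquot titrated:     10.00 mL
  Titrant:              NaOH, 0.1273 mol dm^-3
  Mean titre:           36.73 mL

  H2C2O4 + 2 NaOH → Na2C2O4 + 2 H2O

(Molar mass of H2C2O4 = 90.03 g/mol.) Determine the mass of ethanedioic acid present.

5.262 g

n(NaOH) per titration = 0.03673 × 0.1273 = 4.676 × 10^-3 mol
From the 1:2 ratio, n(H2C2O4) in each aliquot = 1/2 × 4.676 × 10^-3 = 2.338 × 10^-3 mol
n(H2C2O4) in the whole flask = 2.338 × 10^-3 × 250.0/10.00 = 0.05845 mol
mass of H2C2O4 = 0.05845 × 90.03 = 5.262 g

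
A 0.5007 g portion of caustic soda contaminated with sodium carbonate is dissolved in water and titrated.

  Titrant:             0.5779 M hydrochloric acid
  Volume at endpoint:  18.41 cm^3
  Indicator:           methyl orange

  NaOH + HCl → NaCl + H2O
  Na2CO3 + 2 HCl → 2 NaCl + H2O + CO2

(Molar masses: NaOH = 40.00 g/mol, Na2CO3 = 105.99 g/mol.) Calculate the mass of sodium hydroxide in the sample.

n(HCl) = 0.01841 × 0.5779 = 0.01064 mol
Let x = n(NaOH), y = n(Na2CO3).
Titrant: 1x + 2y = 0.01064;  mass: 40.00x + 105.99y = 0.5007
Solving, x = 4.857 × 10^-3 mol, y = 2.891 × 10^-3 mol
mass of NaOH = 4.857 × 10^-3 × 40.00 = 0.1943 g

0.1943 g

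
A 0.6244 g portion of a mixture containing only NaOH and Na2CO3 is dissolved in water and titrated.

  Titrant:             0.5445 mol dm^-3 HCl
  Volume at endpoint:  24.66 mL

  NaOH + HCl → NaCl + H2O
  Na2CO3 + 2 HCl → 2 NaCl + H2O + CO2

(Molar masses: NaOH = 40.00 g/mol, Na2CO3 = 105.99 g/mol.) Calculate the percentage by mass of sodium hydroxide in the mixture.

42.98 %

n(HCl) = 0.02466 × 0.5445 = 0.01343 mol
Let x = n(NaOH), y = n(Na2CO3).
Titrant: 1x + 2y = 0.01343;  mass: 40.00x + 105.99y = 0.6244
Solving, x = 6.709 × 10^-3 mol, y = 3.359 × 10^-3 mol
mass of NaOH = 6.709 × 10^-3 × 40.00 = 0.2684 g
% NaOH = 0.2684 / 0.6244 × 100 = 42.98 %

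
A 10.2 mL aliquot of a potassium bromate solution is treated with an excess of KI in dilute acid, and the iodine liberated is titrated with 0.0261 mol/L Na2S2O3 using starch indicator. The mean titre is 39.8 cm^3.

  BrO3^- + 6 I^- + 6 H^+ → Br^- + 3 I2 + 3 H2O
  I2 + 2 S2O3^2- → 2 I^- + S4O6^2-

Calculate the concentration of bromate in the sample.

n(S2O3^2-) = 0.0398 × 0.0261 = 1.04 × 10^-3 mol
n(I2) = n(S2O3^2-)/2 = 5.19 × 10^-4 mol
From the 1:3 ratio, n(BrO3^-) in the aliquot = 1/3 × 5.19 × 10^-4 = 1.73 × 10^-4 mol
[BrO3^-] = 1.73 × 10^-4 / 0.0102 = 0.0170 mol/L

0.0170 mol/L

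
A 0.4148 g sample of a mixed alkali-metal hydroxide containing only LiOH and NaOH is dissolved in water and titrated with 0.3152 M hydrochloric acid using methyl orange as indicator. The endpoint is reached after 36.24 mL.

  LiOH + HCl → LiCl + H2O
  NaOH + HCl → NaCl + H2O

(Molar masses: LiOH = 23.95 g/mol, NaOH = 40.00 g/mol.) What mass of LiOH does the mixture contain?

0.06284 g

n(HCl) = 0.03624 × 0.3152 = 0.01142 mol
Let x = n(LiOH), y = n(NaOH).
Titrant: 1x + 1y = 0.01142;  mass: 23.95x + 40.00y = 0.4148
Solving, x = 2.624 × 10^-3 mol, y = 8.799 × 10^-3 mol
mass of LiOH = 2.624 × 10^-3 × 23.95 = 0.06284 g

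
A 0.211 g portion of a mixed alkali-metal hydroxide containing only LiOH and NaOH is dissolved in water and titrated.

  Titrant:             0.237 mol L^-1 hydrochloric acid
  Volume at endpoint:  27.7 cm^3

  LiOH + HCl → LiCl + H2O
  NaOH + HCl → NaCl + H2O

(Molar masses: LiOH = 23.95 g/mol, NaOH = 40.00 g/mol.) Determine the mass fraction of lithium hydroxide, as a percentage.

n(HCl) = 0.0277 × 0.237 = 6.56 × 10^-3 mol
Let x = n(LiOH), y = n(NaOH).
Titrant: 1x + 1y = 6.56 × 10^-3;  mass: 23.95x + 40.00y = 0.211
Solving, x = 3.21 × 10^-3 mol, y = 3.35 × 10^-3 mol
mass of LiOH = 3.21 × 10^-3 × 23.95 = 0.0770 g
% LiOH = 0.0770 / 0.211 × 100 = 36.5 %

36.5 %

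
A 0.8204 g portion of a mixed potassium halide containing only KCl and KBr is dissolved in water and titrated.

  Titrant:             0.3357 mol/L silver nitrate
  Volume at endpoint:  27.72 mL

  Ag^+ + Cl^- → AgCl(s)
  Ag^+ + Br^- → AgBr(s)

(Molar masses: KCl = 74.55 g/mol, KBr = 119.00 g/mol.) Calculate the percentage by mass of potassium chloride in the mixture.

58.67 %

n(AgNO3) = 0.02772 × 0.3357 = 9.306 × 10^-3 mol
Let x = n(KCl), y = n(KBr).
Titrant: 1x + 1y = 9.306 × 10^-3;  mass: 74.55x + 119.00y = 0.8204
Solving, x = 6.456 × 10^-3 mol, y = 2.850 × 10^-3 mol
mass of KCl = 6.456 × 10^-3 × 74.55 = 0.4813 g
% KCl = 0.4813 / 0.8204 × 100 = 58.67 %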